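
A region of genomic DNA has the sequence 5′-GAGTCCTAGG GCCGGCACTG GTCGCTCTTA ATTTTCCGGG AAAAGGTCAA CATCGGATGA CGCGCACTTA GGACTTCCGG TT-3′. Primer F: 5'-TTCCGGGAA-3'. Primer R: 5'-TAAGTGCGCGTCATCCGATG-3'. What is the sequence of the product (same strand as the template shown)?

5'-TTCCGGGAAAAGGTCAACATCGGATGACGCGCACTTA-3'

Scanning the template, TTCCGGGAA occurs at positions 34–42; this primer anneals to the bottom strand there with its 3' end pointing downstream.
Reverse complement of the reverse primer: CATCGGATGACGCGCACTTA. This occurs on the top strand at positions 51–70.
The product is the template from position 34 through 70 (37 bp).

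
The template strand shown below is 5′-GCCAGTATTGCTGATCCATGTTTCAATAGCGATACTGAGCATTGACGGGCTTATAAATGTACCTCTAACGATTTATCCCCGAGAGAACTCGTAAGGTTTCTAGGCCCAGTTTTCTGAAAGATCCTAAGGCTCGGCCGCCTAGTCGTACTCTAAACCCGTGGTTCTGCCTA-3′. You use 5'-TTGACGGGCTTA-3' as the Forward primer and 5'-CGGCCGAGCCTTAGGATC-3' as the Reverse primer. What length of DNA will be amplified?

96 bp

Forward primer TTGACGGGCTTA is found on the top strand at positions 42–53.
Taking the reverse complement of CGGCCGAGCCTTAGGATC gives GATCCTAAGGCTCGGCCG, found at positions 120–137 on the template; the primer anneals here to the top strand with its 3' end pointing upstream.
The product runs from position 42 to position 137, so its length is 137 − 42 + 1 = 96 bp.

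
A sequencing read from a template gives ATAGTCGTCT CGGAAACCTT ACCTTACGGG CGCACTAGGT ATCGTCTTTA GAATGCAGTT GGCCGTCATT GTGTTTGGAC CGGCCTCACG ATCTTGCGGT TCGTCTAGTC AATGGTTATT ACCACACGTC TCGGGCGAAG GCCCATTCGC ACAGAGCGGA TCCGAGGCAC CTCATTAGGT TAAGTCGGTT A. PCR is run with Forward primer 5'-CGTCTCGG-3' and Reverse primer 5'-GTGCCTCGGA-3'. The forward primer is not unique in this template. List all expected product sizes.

165 bp, 44 bp

The forward primer CGTCTCGG matches the top strand at positions 6–13, 127–134.
The reverse primer's reverse complement is TCCGAGGCAC, matching at positions 161–170.
Each forward site pairs with the reverse site to give a product ending at position 170: sizes 165, 44 bp.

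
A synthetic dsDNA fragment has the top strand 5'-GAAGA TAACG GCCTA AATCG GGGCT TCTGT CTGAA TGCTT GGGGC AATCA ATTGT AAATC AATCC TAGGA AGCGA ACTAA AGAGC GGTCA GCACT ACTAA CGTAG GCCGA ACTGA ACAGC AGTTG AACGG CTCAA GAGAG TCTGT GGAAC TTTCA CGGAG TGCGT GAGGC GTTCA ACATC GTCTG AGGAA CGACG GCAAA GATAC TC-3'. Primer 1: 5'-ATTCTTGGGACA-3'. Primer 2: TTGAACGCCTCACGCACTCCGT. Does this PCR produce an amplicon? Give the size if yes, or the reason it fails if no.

Primer 1 (ATTCTTGGGACA) does not match the top strand, and its reverse complement TGTCCCAAGAAT does not match either.
With no annealing site for primer 1, no amplification occurs.

No product — primer 1 has no binding site in the template.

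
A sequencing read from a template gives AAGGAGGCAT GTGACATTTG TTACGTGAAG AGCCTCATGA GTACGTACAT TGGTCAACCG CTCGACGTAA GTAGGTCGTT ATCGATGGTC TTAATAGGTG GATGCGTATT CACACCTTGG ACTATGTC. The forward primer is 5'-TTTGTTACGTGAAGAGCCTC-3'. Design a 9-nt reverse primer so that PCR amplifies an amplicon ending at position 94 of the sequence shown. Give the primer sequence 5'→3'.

The forward primer binds at positions 17–36; the product's 3' end on the top strand is position 94.
The reverse primer anneals to the top strand over positions 86–94, i.e. to TGGTCTTAA.
Its sequence written 5'→3' is the reverse complement: TTAAGACCA.

5'-TTAAGACCA-3'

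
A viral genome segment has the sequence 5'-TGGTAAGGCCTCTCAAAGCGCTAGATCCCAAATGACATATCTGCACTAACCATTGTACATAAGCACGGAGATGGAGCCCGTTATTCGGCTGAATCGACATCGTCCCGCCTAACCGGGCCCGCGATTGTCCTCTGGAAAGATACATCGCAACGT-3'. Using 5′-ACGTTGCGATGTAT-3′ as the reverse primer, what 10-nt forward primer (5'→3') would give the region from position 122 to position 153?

The reverse primer's reverse complement ATACATCGCAACGT matches the template at positions 140–153; the product starts at position 122.
The forward primer is identical to the top strand over positions 122–131: CGATTGTCCT.

5'-CGATTGTCCT-3'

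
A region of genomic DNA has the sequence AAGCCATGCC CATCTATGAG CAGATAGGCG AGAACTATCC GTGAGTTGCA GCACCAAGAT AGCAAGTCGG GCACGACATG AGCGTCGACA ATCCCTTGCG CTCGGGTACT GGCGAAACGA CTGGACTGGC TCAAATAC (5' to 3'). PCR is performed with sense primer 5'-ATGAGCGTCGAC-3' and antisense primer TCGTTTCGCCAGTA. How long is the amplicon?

The forward primer matches the template at positions 78–89.
Reverse complement of the reverse primer: TACTGGCGAAACGA. This occurs on the top strand at positions 107–120.
Product length = (reverse-primer end) − (forward-primer start) + 1 = 120 − 78 + 1 = 43 bp.

43 bp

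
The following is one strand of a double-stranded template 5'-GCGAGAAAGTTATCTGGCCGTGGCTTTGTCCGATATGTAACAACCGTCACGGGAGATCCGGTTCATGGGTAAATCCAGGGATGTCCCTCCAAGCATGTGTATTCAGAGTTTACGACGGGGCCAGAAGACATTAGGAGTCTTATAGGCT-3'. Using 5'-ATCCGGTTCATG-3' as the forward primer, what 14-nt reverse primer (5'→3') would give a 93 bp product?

The forward primer binds at positions 56–67, so a 93 bp product ends at position 56 + 93 − 1 = 148.
The reverse primer anneals to the top strand over positions 135–148, i.e. to GAGTCTTATAGGCT.
Its sequence written 5'→3' is the reverse complement: AGCCTATAAGACTC.

5'-AGCCTATAAGACTC-3'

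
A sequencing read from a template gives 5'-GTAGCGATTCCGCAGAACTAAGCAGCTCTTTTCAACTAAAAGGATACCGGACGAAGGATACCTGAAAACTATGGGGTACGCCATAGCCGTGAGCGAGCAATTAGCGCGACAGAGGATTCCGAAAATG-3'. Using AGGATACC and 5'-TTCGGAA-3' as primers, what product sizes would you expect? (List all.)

The forward primer AGGATACC matches the top strand at positions 41–48, 55–62.
The reverse primer's reverse complement is TTCCGAA, matching at positions 117–123.
Each forward site pairs with the reverse site to give a product ending at position 123: sizes 83, 69 bp.

83 bp, 69 bp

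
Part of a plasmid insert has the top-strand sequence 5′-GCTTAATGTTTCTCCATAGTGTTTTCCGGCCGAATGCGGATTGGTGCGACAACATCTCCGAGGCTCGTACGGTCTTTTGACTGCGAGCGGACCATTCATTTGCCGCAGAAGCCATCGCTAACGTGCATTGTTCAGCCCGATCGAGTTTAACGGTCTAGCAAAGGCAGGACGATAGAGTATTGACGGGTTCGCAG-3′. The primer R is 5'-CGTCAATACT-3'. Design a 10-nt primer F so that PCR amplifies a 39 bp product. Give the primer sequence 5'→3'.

5'-TTAACGGTCT-3'

The reverse primer's reverse complement AGTATTGACG matches the template at positions 176–185, so the product ends at position 185.
A 39 bp product then starts at position 185 − 39 + 1 = 147.
The forward primer is identical to the top strand there: TTAACGGTCT.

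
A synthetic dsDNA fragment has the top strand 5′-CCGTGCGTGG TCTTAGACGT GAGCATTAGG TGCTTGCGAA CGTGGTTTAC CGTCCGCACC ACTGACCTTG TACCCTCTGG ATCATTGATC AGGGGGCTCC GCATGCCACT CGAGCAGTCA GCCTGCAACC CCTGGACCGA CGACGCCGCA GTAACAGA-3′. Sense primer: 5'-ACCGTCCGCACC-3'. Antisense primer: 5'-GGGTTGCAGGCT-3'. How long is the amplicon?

83 bp

The forward primer matches the template at positions 49–60.
Taking the reverse complement of GGGTTGCAGGCT gives AGCCTGCAACCC, found at positions 120–131 on the template; the primer anneals here to the top strand with its 3' end pointing upstream.
The product runs from position 49 to position 131, so its length is 131 − 49 + 1 = 83 bp.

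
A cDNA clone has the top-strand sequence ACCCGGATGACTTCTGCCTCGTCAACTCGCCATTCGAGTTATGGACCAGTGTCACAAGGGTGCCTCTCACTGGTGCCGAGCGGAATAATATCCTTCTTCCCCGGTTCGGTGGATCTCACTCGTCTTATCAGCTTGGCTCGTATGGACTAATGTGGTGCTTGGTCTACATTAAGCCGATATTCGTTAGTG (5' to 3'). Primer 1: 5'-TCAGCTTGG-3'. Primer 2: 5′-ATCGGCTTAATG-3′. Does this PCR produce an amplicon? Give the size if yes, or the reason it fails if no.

Yes — a 51 bp product.

Primer 1 (TCAGCTTGG) matches the top strand at positions 128–136; it acts as a forward primer.
Primer 2's reverse complement is CATTAAGCCGAT, matching the top strand at positions 167–178; it acts as a reverse primer.
The 3' ends face each other across positions 128–178, giving a 51 bp product.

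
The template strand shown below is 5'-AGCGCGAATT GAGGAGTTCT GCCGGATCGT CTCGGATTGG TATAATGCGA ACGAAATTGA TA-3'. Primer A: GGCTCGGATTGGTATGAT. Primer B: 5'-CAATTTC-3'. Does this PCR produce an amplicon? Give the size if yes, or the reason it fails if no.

Primer A (GGCTCGGATTGGTATGAT) does not match the top strand, and its reverse complement ATCATACCAATCCGAGCC does not match either.
With no annealing site for primer A, no amplification occurs.

No product — primer A has no binding site in the template.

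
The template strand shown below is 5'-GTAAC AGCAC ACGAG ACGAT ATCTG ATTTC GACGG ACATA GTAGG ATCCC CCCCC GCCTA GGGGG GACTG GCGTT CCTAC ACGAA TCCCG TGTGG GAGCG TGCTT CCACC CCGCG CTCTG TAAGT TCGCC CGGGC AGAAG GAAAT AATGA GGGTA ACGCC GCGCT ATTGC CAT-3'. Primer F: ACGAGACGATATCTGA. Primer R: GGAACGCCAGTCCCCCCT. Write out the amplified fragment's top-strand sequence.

5'-ACGAGACGATATCTGATTTCGACGGACATAGTAGGATCCCCCCCCGCCTAGGGGGGACTGGCGTTCC-3'

Forward primer ACGAGACGATATCTGA is found on the top strand at positions 11–26.
The reverse primer's reverse complement is AGGGGGGACTGGCGTTCC, which matches the template at positions 60–77.
The product is the template from position 11 through 77 (67 bp).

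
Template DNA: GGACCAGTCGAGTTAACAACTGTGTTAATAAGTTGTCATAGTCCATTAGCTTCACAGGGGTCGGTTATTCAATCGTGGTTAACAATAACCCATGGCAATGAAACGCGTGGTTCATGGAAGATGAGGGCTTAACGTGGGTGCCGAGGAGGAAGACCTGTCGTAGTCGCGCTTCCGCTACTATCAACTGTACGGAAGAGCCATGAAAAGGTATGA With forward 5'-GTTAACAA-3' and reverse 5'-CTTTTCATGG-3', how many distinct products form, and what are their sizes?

Two products: 196 bp, 130 bp

The forward primer GTTAACAA matches the top strand at positions 12–19, 78–85.
The reverse primer's reverse complement is CCATGAAAAG, matching at positions 198–207.
Each forward site pairs with the reverse site to give a product ending at position 207: sizes 196, 130 bp.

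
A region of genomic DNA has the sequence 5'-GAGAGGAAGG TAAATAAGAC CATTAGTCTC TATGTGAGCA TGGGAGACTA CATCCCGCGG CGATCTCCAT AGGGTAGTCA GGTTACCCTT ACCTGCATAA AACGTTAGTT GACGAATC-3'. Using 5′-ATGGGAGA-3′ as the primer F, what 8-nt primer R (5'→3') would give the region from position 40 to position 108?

5'-CTAACGTT-3'

The product's 3' end on the top strand is position 108.
The reverse primer anneals to the top strand over positions 101–108, i.e. to AACGTTAG.
Its sequence written 5'→3' is the reverse complement: CTAACGTT.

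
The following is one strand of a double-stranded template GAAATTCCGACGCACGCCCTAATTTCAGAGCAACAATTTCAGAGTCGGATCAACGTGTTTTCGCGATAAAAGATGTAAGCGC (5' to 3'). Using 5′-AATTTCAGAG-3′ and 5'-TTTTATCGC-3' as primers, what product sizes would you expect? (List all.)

51 bp, 37 bp

The forward primer AATTTCAGAG matches the top strand at positions 21–30, 35–44.
The reverse primer's reverse complement is GCGATAAAA, matching at positions 63–71.
Each forward site pairs with the reverse site to give a product ending at position 71: sizes 51, 37 bp.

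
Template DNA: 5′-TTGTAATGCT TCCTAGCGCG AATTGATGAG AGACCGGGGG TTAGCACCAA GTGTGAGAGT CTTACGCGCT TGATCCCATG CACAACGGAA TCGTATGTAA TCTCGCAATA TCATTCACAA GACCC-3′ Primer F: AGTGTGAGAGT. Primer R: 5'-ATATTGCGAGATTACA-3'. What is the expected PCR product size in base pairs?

Forward primer AGTGTGAGAGT is found on the top strand at positions 50–60.
Reverse complement of the reverse primer: TGTAATCTCGCAATAT. This occurs on the top strand at positions 96–111.
Product length = (reverse-primer end) − (forward-primer start) + 1 = 111 − 50 + 1 = 62 bp.

62 bp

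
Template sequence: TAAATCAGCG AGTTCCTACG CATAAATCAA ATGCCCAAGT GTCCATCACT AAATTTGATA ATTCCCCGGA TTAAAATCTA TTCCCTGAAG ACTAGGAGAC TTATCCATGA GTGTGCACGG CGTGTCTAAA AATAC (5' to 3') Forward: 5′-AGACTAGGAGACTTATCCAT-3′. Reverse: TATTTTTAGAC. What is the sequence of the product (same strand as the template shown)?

5'-AGACTAGGAGACTTATCCATGAGTGTGCACGGCGTGTCTAAAAATA-3'

Forward primer AGACTAGGAGACTTATCCAT is found on the top strand at positions 89–108.
Reverse complement of the reverse primer: GTCTAAAAATA. This occurs on the top strand at positions 124–134.
The product is the template from position 89 through 134 (46 bp).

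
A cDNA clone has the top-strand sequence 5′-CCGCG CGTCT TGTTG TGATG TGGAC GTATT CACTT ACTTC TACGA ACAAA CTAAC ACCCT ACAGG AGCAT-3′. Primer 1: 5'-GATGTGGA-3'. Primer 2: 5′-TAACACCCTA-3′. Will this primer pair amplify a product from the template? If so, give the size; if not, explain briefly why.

No product — both primers anneal to the same strand and extend in the same direction.

Primer 1 (GATGTGGA) matches the top strand at positions 17–24 (3' end points downstream).
Primer 2 (TAACACCCTA) also matches the top strand directly, at positions 52–61 — its reverse complement TAGGGTGTTA is not present.
Both primers anneal to the bottom strand with 3' ends pointing the same way, so neither can prime synthesis back toward the other.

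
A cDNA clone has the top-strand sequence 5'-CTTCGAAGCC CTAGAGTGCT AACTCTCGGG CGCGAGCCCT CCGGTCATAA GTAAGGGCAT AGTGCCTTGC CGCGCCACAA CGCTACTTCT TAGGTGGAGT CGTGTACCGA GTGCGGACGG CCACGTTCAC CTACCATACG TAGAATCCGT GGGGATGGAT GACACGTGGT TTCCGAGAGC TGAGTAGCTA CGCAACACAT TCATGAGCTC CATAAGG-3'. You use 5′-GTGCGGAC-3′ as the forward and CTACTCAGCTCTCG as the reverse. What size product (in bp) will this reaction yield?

77 bp

The forward primer matches the template at positions 111–118.
The reverse primer's reverse complement is CGAGAGCTGAGTAG, which matches the template at positions 174–187.
The product runs from position 111 to position 187, so its length is 187 − 111 + 1 = 77 bp.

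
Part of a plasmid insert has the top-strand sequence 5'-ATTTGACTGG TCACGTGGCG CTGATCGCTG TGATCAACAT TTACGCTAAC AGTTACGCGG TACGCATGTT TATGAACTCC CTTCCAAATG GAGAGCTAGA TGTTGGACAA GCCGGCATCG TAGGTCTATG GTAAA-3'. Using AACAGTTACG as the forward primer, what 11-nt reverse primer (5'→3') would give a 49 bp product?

5'-GCTCTCCATTT-3'

The forward primer binds at positions 48–57, so a 49 bp product ends at position 48 + 49 − 1 = 96.
The reverse primer anneals to the top strand over positions 86–96, i.e. to AAATGGAGAGC.
Its sequence written 5'→3' is the reverse complement: GCTCTCCATTT.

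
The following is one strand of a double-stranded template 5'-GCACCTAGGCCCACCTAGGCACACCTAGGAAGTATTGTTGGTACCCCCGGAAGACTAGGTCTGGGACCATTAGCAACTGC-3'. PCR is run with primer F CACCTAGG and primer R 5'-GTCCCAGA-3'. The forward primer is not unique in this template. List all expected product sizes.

The forward primer CACCTAGG matches the top strand at positions 2–9, 12–19, 22–29.
The reverse primer's reverse complement is TCTGGGAC, matching at positions 60–67.
Each forward site pairs with the reverse site to give a product ending at position 67: sizes 66, 56, 46 bp.

66 bp, 56 bp, 46 bp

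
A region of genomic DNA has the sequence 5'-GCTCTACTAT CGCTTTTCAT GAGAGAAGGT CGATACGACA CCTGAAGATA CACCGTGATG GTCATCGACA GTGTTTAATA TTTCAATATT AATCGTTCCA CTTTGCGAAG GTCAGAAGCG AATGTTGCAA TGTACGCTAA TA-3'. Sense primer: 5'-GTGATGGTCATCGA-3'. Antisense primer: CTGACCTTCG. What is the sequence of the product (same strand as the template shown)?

5'-GTGATGGTCATCGACAGTGTTTAATATTTCAATATTAATCGTTCCACTTTGCGAAGGTCAG-3'

The forward primer matches the template at positions 55–68.
The reverse primer's reverse complement is CGAAGGTCAG, which matches the template at positions 106–115.
The product is the template from position 55 through 115 (61 bp).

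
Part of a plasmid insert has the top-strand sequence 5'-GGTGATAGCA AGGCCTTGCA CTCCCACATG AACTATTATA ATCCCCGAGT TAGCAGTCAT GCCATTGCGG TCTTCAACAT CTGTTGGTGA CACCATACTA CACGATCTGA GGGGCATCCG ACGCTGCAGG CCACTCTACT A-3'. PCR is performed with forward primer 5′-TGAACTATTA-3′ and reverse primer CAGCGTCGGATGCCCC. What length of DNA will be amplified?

98 bp

Forward primer TGAACTATTA is found on the top strand at positions 29–38.
Taking the reverse complement of CAGCGTCGGATGCCCC gives GGGGCATCCGACGCTG, found at positions 111–126 on the template; the primer anneals here to the top strand with its 3' end pointing upstream.
The product runs from position 29 to position 126, so its length is 126 − 29 + 1 = 98 bp.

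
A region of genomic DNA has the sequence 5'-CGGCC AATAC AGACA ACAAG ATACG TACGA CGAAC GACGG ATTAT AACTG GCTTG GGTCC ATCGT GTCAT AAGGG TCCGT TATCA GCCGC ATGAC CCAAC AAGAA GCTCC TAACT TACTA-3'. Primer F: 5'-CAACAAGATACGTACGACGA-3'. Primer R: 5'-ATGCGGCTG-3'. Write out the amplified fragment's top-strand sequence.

5'-CAACAAGATACGTACGACGAACGACGGATTATAACTGGCTTGGGTCCATCGTGTCATAAGGGTCCGTTATCAGCCGCAT-3'

The forward primer matches the template at positions 14–33.
The reverse primer's reverse complement is CAGCCGCAT, which matches the template at positions 84–92.
The product is the template from position 14 through 92 (79 bp).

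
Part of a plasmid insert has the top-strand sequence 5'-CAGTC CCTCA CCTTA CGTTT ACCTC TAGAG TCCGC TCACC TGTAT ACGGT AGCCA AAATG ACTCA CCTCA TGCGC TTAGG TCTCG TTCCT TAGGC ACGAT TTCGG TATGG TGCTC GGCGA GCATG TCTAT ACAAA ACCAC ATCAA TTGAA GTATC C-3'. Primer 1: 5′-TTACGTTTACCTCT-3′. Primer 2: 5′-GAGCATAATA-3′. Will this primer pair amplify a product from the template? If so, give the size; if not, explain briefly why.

Primer 2 (GAGCATAATA) does not match the top strand, and its reverse complement TATTATGCTC does not match either.
With no annealing site for primer 2, no amplification occurs.

No product — primer 2 has no binding site in the template.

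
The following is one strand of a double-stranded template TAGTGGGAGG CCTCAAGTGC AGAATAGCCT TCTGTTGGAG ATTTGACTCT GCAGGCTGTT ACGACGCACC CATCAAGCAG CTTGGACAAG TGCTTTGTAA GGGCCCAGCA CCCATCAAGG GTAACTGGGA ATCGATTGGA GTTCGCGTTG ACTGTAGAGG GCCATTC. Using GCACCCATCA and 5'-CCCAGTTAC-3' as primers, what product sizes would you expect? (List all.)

The forward primer GCACCCATCA matches the top strand at positions 66–75, 108–117.
The reverse primer's reverse complement is GTAACTGGG, matching at positions 121–129.
Each forward site pairs with the reverse site to give a product ending at position 129: sizes 64, 22 bp.

64 bp, 22 bp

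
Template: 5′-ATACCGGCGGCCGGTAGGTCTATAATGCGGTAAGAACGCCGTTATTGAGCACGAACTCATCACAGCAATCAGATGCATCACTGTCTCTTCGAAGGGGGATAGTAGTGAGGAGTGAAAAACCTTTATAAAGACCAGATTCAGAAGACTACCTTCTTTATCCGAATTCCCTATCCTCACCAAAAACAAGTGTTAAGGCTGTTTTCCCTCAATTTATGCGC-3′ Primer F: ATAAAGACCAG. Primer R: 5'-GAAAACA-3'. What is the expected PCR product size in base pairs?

79 bp

Scanning the template, ATAAAGACCAG occurs at positions 125–135; this primer anneals to the bottom strand there with its 3' end pointing downstream.
The reverse primer's reverse complement is TGTTTTC, which matches the template at positions 197–203.
Amplicon spans positions 125–203: 79 bp.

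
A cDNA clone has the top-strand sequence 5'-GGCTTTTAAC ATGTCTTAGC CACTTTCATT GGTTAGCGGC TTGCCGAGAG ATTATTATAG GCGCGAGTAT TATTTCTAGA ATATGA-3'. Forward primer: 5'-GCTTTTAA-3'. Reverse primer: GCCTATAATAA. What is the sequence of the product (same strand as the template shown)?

5'-GCTTTTAACATGTCTTAGCCACTTTCATTGGTTAGCGGCTTGCCGAGAGATTATTATAGGC-3'

Forward primer GCTTTTAA is found on the top strand at positions 2–9.
Taking the reverse complement of GCCTATAATAA gives TTATTATAGGC, found at positions 52–62 on the template; the primer anneals here to the top strand with its 3' end pointing upstream.
The product is the template from position 2 through 62 (61 bp).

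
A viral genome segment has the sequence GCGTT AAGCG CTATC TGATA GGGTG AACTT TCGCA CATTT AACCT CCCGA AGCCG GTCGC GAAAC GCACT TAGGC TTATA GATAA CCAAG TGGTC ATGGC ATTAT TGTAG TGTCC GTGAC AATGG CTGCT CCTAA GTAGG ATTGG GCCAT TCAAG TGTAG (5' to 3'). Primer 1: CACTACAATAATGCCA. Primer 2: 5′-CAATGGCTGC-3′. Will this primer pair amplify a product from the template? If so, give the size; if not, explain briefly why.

No product — the primers' 3' ends point away from each other.

Primer 1 (CACTACAATAATGCCA) has reverse complement TGGCATTATTGTAGTG, which matches the top strand at positions 97–112; primer 1 anneals to the top strand there with its 3' end pointing upstream toward position 97.
Primer 2 (CAATGGCTGC) matches the top strand directly at positions 120–129; it anneals to the bottom strand with its 3' end pointing downstream toward position 129.
The 3' ends diverge (primer 1 extends toward position 1, primer 2 toward position 160), so the primers never converge on a shared product.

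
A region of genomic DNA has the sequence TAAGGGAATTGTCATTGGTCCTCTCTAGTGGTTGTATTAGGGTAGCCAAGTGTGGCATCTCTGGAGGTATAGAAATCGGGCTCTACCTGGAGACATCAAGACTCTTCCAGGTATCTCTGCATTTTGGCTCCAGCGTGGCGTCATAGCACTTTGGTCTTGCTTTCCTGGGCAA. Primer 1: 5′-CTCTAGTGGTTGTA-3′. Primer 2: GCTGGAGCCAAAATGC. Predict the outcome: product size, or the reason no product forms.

Yes — a 112 bp product.

Primer 1 (CTCTAGTGGTTGTA) matches the top strand at positions 23–36; it acts as a forward primer.
Primer 2's reverse complement is GCATTTTGGCTCCAGC, matching the top strand at positions 119–134; it acts as a reverse primer.
The 3' ends face each other across positions 23–134, giving a 112 bp product.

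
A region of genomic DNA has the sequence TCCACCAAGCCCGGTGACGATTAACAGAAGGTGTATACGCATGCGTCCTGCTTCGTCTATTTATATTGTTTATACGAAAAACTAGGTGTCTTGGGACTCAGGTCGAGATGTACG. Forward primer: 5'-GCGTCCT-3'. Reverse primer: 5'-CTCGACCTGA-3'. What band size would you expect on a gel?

Forward primer GCGTCCT is found on the top strand at positions 43–49.
The reverse primer's reverse complement is TCAGGTCGAG, which matches the template at positions 98–107.
The product runs from position 43 to position 107, so its length is 107 − 43 + 1 = 65 bp.

65 bp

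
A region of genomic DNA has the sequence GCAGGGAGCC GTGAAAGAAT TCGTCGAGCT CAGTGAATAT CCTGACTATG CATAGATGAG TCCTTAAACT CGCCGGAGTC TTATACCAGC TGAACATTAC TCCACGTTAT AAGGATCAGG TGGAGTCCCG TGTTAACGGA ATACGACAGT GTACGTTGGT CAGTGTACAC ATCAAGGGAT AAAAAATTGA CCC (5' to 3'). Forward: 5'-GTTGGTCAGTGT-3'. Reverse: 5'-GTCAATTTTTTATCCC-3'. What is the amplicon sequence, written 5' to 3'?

The forward primer matches the template at positions 155–166.
Reverse complement of the reverse primer: GGGATAAAAAATTGAC. This occurs on the top strand at positions 176–191.
The product is the template from position 155 through 191 (37 bp).

5'-GTTGGTCAGTGTACACATCAAGGGATAAAAAATTGAC-3'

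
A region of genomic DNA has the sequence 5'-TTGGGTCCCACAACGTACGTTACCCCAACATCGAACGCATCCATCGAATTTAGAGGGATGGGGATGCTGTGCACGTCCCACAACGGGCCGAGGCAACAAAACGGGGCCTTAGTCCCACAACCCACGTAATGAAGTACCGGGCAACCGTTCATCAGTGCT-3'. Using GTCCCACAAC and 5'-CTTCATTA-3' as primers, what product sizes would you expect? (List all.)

The forward primer GTCCCACAAC matches the top strand at positions 5–14, 75–84, 112–121.
The reverse primer's reverse complement is TAATGAAG, matching at positions 127–134.
Each forward site pairs with the reverse site to give a product ending at position 134: sizes 130, 60, 23 bp.

130 bp, 60 bp, 23 bp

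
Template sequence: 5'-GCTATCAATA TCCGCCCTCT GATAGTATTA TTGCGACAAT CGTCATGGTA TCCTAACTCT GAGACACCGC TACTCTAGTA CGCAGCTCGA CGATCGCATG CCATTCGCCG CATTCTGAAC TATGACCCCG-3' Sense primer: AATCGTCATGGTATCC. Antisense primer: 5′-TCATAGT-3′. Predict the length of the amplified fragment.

88 bp

Forward primer AATCGTCATGGTATCC is found on the top strand at positions 38–53.
Taking the reverse complement of TCATAGT gives ACTATGA, found at positions 119–125 on the template; the primer anneals here to the top strand with its 3' end pointing upstream.
The product runs from position 38 to position 125, so its length is 125 − 38 + 1 = 88 bp.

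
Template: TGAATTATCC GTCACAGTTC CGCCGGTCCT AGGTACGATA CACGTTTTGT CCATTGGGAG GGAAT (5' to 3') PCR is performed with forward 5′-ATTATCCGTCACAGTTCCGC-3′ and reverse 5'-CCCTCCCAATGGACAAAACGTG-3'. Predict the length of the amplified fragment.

Forward primer ATTATCCGTCACAGTTCCGC is found on the top strand at positions 4–23.
Taking the reverse complement of CCCTCCCAATGGACAAAACGTG gives CACGTTTTGTCCATTGGGAGGG, found at positions 41–62 on the template; the primer anneals here to the top strand with its 3' end pointing upstream.
The product runs from position 4 to position 62, so its length is 62 − 4 + 1 = 59 bp.

59 bp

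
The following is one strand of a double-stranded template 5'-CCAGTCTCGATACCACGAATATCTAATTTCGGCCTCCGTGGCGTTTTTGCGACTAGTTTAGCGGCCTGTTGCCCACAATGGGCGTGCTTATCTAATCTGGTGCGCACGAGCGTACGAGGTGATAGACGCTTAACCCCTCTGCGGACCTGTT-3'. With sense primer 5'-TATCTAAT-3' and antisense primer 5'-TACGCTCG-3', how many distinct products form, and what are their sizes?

Two products: 95 bp, 26 bp

The forward primer TATCTAAT matches the top strand at positions 20–27, 89–96.
The reverse primer's reverse complement is CGAGCGTA, matching at positions 107–114.
Each forward site pairs with the reverse site to give a product ending at position 114: sizes 95, 26 bp.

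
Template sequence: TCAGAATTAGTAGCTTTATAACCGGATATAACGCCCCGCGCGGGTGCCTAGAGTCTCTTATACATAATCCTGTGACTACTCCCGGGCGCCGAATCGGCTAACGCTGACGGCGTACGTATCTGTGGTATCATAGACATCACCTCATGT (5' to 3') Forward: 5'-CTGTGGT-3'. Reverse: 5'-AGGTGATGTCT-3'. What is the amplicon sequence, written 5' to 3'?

Forward primer CTGTGGT is found on the top strand at positions 120–126.
Reverse complement of the reverse primer: AGACATCACCT. This occurs on the top strand at positions 132–142.
The product is the template from position 120 through 142 (23 bp).

5'-CTGTGGTATCATAGACATCACCT-3'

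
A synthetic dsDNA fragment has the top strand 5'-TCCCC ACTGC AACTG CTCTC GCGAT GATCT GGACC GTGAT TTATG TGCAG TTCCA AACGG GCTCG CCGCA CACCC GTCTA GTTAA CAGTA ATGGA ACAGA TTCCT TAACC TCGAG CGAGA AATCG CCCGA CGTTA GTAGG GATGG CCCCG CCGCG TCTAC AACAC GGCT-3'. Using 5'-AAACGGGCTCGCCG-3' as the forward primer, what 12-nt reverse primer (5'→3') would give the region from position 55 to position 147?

The product's 3' end on the top strand is position 147.
The reverse primer anneals to the top strand over positions 136–147, i.e. to GTAGGGATGGCC.
Its sequence written 5'→3' is the reverse complement: GGCCATCCCTAC.

5'-GGCCATCCCTAC-3'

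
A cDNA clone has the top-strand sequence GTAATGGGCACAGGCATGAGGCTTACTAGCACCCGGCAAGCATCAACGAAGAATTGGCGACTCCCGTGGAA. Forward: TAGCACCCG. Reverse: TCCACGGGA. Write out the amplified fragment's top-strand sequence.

Forward primer TAGCACCCG is found on the top strand at positions 27–35.
The reverse primer's reverse complement is TCCCGTGGA, which matches the template at positions 62–70.
The product is the template from position 27 through 70 (44 bp).

5'-TAGCACCCGGCAAGCATCAACGAAGAATTGGCGACTCCCGTGGA-3'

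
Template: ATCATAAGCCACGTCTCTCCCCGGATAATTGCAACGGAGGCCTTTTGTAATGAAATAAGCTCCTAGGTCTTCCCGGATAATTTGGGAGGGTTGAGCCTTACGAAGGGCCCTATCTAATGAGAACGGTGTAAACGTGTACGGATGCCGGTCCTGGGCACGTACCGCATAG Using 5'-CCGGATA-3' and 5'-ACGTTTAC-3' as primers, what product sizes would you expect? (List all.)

115 bp, 63 bp

The forward primer CCGGATA matches the top strand at positions 21–27, 73–79.
The reverse primer's reverse complement is GTAAACGT, matching at positions 128–135.
Each forward site pairs with the reverse site to give a product ending at position 135: sizes 115, 63 bp.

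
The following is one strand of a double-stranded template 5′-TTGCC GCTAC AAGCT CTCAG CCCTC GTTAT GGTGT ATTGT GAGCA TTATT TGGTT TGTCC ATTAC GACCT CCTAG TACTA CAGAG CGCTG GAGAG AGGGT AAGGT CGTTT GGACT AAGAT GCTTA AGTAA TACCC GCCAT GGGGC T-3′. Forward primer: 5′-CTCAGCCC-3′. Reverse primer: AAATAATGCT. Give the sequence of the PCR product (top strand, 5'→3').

5'-CTCAGCCCTCGTTATGGTGTATTGTGAGCATTATTT-3'

Scanning the template, CTCAGCCC occurs at positions 16–23; this primer anneals to the bottom strand there with its 3' end pointing downstream.
The reverse primer's reverse complement is AGCATTATTT, which matches the template at positions 42–51.
The product is the template from position 16 through 51 (36 bp).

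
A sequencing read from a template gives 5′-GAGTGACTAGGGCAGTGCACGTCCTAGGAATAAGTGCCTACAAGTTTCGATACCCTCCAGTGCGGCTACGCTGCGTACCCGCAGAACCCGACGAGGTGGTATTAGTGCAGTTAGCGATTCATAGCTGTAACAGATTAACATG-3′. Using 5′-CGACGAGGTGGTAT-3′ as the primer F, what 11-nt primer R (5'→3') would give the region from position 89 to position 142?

The product's 3' end on the top strand is position 142.
The reverse primer anneals to the top strand over positions 132–142, i.e. to AGATTAACATG.
Its sequence written 5'→3' is the reverse complement: CATGTTAATCT.

5'-CATGTTAATCT-3'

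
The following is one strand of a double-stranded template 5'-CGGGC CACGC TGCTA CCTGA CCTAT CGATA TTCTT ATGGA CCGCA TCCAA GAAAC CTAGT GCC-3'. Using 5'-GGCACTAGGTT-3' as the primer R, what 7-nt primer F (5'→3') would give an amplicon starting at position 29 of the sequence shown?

The reverse primer's reverse complement AACCTAGTGCC matches the template at positions 53–63; the product starts at position 29.
The forward primer is identical to the top strand over positions 29–35: TATTCTT.

5'-TATTCTT-3'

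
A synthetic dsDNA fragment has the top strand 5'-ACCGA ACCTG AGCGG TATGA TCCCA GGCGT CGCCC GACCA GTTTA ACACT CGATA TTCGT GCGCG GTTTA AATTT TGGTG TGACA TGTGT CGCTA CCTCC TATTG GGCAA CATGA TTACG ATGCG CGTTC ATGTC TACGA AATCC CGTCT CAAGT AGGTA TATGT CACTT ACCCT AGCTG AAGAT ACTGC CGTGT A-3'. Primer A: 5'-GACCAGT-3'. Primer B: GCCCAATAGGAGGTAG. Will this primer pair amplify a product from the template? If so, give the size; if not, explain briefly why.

Yes — a 73 bp product.

Primer A (GACCAGT) matches the top strand at positions 36–42; it acts as a forward primer.
Primer B's reverse complement is CTACCTCCTATTGGGC, matching the top strand at positions 93–108; it acts as a reverse primer.
The 3' ends face each other across positions 36–108, giving a 73 bp product.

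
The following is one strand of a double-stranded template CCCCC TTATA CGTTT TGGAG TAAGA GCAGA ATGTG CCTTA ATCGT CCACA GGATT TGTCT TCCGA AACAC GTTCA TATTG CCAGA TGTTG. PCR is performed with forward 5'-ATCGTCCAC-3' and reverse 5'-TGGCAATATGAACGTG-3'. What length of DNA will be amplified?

The forward primer matches the template at positions 41–49.
Taking the reverse complement of TGGCAATATGAACGTG gives CACGTTCATATTGCCA, found at positions 68–83 on the template; the primer anneals here to the top strand with its 3' end pointing upstream.
Product length = (reverse-primer end) − (forward-primer start) + 1 = 83 − 41 + 1 = 43 bp.

43 bp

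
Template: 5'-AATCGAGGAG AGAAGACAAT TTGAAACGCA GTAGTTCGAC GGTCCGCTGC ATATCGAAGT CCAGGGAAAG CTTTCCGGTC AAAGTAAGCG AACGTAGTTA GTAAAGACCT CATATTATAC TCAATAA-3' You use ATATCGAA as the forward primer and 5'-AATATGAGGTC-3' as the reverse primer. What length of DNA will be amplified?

Scanning the template, ATATCGAA occurs at positions 51–58; this primer anneals to the bottom strand there with its 3' end pointing downstream.
Reverse complement of the reverse primer: GACCTCATATT. This occurs on the top strand at positions 106–116.
Product length = (reverse-primer end) − (forward-primer start) + 1 = 116 − 51 + 1 = 66 bp.

66 bp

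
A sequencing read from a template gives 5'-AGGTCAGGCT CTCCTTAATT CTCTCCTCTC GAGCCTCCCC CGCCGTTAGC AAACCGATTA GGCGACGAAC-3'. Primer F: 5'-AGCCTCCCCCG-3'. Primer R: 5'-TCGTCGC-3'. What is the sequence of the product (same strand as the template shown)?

Scanning the template, AGCCTCCCCCG occurs at positions 32–42; this primer anneals to the bottom strand there with its 3' end pointing downstream.
The reverse primer's reverse complement is GCGACGA, which matches the template at positions 62–68.
The product is the template from position 32 through 68 (37 bp).

5'-AGCCTCCCCCGCCGTTAGCAAACCGATTAGGCGACGA-3'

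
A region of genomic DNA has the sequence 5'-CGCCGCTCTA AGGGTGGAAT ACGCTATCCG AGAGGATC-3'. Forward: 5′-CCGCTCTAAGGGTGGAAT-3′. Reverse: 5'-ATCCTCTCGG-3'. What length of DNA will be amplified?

35 bp

Forward primer CCGCTCTAAGGGTGGAAT is found on the top strand at positions 3–20.
Reverse complement of the reverse primer: CCGAGAGGAT. This occurs on the top strand at positions 28–37.
Product length = (reverse-primer end) − (forward-primer start) + 1 = 37 − 3 + 1 = 35 bp.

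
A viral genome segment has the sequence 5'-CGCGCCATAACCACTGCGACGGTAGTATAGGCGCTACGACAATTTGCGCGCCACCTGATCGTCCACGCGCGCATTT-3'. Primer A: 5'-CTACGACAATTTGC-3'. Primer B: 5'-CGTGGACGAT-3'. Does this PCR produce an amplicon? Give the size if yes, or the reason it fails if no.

Yes — a 34 bp product.

Primer A (CTACGACAATTTGC) matches the top strand at positions 34–47; it acts as a forward primer.
Primer B's reverse complement is ATCGTCCACG, matching the top strand at positions 58–67; it acts as a reverse primer.
The 3' ends face each other across positions 34–67, giving a 34 bp product.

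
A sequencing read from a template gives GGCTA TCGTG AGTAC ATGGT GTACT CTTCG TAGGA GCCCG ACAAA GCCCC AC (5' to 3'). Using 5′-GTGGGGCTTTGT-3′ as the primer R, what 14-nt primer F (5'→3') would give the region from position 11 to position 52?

5'-AGTACATGGTGTAC-3'

The reverse primer's reverse complement ACAAAGCCCCAC matches the template at positions 41–52; the product starts at position 11.
The forward primer is identical to the top strand over positions 11–24: AGTACATGGTGTAC.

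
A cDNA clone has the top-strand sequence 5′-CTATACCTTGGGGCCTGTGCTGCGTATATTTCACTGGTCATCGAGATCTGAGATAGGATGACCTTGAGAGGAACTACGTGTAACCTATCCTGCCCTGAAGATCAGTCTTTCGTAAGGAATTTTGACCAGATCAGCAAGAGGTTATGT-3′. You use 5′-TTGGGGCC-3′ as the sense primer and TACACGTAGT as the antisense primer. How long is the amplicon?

75 bp

The forward primer matches the template at positions 8–15.
The reverse primer's reverse complement is ACTACGTGTA, which matches the template at positions 73–82.
Amplicon spans positions 8–82: 75 bp.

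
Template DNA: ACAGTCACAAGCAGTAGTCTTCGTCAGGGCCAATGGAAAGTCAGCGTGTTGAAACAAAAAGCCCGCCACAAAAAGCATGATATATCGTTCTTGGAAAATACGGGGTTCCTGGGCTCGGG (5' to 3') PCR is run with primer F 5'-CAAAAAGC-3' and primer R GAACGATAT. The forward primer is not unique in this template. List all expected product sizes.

The forward primer CAAAAAGC matches the top strand at positions 55–62, 69–76.
The reverse primer's reverse complement is ATATCGTTC, matching at positions 82–90.
Each forward site pairs with the reverse site to give a product ending at position 90: sizes 36, 22 bp.

36 bp, 22 bp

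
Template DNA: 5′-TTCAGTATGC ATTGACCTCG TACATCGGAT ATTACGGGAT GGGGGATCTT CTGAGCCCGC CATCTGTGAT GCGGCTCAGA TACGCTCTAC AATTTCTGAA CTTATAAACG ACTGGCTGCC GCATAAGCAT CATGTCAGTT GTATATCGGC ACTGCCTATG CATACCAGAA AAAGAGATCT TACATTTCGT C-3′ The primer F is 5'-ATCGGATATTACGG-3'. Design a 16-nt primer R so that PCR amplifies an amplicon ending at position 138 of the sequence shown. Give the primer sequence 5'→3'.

The forward primer binds at positions 24–37; the product's 3' end on the top strand is position 138.
The reverse primer anneals to the top strand over positions 123–138, i.e. to ATAAGCATCATGTCAG.
Its sequence written 5'→3' is the reverse complement: CTGACATGATGCTTAT.

5'-CTGACATGATGCTTAT-3'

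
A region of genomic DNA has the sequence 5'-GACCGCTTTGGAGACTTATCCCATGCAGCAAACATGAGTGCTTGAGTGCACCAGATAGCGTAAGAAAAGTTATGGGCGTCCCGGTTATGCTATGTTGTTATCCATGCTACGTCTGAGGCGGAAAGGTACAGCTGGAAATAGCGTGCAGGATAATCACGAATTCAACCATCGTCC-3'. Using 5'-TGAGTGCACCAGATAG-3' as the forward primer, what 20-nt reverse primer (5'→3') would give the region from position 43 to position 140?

The product's 3' end on the top strand is position 140.
The reverse primer anneals to the top strand over positions 121–140, i.e. to GAAAGGTACAGCTGGAAATA.
Its sequence written 5'→3' is the reverse complement: TATTTCCAGCTGTACCTTTC.

5'-TATTTCCAGCTGTACCTTTC-3'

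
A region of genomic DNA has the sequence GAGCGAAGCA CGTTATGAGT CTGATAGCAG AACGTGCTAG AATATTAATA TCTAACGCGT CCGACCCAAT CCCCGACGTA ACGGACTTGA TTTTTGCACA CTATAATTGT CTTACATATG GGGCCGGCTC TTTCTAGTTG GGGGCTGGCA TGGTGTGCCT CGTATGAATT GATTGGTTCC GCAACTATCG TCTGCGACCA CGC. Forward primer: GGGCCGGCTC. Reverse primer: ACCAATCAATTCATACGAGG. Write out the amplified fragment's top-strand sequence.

Forward primer GGGCCGGCTC is found on the top strand at positions 121–130.
Taking the reverse complement of ACCAATCAATTCATACGAGG gives CCTCGTATGAATTGATTGGT, found at positions 158–177 on the template; the primer anneals here to the top strand with its 3' end pointing upstream.
The product is the template from position 121 through 177 (57 bp).

5'-GGGCCGGCTCTTTCTAGTTGGGGGCTGGCATGGTGTGCCTCGTATGAATTGATTGGT-3'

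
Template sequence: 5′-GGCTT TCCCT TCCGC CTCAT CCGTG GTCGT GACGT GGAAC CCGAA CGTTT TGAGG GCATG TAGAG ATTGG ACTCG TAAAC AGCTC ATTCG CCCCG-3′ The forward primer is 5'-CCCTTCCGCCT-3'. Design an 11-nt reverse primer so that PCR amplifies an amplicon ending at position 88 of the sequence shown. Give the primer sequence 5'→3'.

5'-AATGAGCTGTT-3'

The forward primer binds at positions 7–17; the product's 3' end on the top strand is position 88.
The reverse primer anneals to the top strand over positions 78–88, i.e. to AACAGCTCATT.
Its sequence written 5'→3' is the reverse complement: AATGAGCTGTT.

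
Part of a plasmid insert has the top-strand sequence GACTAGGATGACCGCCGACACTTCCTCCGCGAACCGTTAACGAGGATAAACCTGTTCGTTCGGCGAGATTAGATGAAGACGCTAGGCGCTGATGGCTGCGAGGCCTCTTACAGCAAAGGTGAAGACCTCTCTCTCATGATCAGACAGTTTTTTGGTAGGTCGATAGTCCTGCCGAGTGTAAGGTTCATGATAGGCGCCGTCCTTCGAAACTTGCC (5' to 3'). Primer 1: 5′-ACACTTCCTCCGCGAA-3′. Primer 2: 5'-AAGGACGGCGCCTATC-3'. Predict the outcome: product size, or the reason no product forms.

Primer 1 (ACACTTCCTCCGCGAA) matches the top strand at positions 18–33; it acts as a forward primer.
Primer 2's reverse complement is GATAGGCGCCGTCCTT, matching the top strand at positions 189–204; it acts as a reverse primer.
The 3' ends face each other across positions 18–204, giving a 187 bp product.

Yes — a 187 bp product.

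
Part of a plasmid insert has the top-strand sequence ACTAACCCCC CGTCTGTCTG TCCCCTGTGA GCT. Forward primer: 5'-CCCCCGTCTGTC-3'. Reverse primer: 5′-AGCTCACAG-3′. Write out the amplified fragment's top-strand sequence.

Scanning the template, CCCCCGTCTGTC occurs at positions 7–18; this primer anneals to the bottom strand there with its 3' end pointing downstream.
The reverse primer's reverse complement is CTGTGAGCT, which matches the template at positions 25–33.
The product is the template from position 7 through 33 (27 bp).

5'-CCCCCGTCTGTCTGTCCCCTGTGAGCT-3'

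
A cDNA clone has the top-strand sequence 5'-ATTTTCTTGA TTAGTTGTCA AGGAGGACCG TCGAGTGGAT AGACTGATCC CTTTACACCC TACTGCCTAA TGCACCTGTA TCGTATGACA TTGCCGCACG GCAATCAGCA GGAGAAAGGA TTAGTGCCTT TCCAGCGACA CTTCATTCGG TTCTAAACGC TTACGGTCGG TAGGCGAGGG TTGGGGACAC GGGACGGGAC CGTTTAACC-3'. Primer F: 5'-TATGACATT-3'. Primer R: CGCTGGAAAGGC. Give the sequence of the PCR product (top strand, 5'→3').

5'-TATGACATTGCCGCACGGCAATCAGCAGGAGAAAGGATTAGTGCCTTTCCAGCG-3'

The forward primer matches the template at positions 84–92.
Taking the reverse complement of CGCTGGAAAGGC gives GCCTTTCCAGCG, found at positions 126–137 on the template; the primer anneals here to the top strand with its 3' end pointing upstream.
The product is the template from position 84 through 137 (54 bp).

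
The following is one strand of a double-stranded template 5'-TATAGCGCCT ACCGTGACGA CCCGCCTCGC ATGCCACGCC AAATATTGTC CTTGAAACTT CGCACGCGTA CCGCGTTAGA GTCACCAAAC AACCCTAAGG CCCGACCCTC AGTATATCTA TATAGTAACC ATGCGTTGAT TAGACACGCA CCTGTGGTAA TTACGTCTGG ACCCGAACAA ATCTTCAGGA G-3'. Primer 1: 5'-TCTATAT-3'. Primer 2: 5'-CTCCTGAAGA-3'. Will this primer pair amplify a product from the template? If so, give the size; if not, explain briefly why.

Primer 1 (TCTATAT) matches the top strand at positions 117–123; it acts as a forward primer.
Primer 2's reverse complement is TCTTCAGGAG, matching the top strand at positions 182–191; it acts as a reverse primer.
The 3' ends face each other across positions 117–191, giving a 75 bp product.

Yes — a 75 bp product.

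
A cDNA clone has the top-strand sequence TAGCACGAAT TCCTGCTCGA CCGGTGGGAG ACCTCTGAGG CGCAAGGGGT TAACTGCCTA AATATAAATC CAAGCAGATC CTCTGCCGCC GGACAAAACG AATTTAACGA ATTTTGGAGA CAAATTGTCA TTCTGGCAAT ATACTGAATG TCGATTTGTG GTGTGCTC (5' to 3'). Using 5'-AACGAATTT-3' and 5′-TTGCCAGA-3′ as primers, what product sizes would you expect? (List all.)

The forward primer AACGAATTT matches the top strand at positions 97–105, 106–114.
The reverse primer's reverse complement is TCTGGCAA, matching at positions 132–139.
Each forward site pairs with the reverse site to give a product ending at position 139: sizes 43, 34 bp.

43 bp, 34 bp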